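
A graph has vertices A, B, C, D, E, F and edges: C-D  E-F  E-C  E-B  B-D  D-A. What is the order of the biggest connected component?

Starting from A we can reach A, B, C, D, E, F. That is one component of size 6.
The largest has 6 vertices.

6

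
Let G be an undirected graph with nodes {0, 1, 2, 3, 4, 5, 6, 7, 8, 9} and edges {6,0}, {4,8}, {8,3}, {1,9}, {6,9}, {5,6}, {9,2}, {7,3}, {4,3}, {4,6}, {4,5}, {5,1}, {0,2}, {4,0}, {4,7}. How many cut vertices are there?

Removing 4 increases the component count from 1 to 2, so 4 is a cut vertex.
By contrast removing 8 leaves 1 component; it is not a cut vertex. No other vertex is a cut vertex either.

1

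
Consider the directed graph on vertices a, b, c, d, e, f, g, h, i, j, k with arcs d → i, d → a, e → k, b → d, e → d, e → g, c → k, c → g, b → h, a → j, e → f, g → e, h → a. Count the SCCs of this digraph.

{e, g} are all mutually reachable — one SCC of size 2.
{b} is an SCC by itself.
{f} is an SCC by itself.
{k} is an SCC by itself.
{c} is an SCC by itself.
(and 5 more singleton SCCs)
That gives 10 strongly connected components.

10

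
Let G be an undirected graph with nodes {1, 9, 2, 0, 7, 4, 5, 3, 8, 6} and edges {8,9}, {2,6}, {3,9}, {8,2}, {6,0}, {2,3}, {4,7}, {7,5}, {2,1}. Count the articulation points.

Removing 2 increases the component count from 2 to 4, so 2 is a cut vertex.
Removing 6 increases the component count from 2 to 3, so 6 is a cut vertex.
Removing 7 increases the component count from 2 to 3, so 7 is a cut vertex.
By contrast removing 1 leaves 2 components; it is not a cut vertex. No other vertex is a cut vertex either.

3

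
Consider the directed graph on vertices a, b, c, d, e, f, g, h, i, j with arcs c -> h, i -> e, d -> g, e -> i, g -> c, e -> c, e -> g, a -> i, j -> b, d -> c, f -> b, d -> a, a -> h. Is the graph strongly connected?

No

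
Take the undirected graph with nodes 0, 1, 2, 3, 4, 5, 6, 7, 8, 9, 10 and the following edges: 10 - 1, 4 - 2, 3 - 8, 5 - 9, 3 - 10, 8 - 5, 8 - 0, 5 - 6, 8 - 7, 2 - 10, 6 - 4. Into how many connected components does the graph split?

1

Starting from 0 we can reach 0, 1, 2, 3, 4, 5, 6, 7, 8, 9, 10. That is one component of size 11.
Total: 1 component.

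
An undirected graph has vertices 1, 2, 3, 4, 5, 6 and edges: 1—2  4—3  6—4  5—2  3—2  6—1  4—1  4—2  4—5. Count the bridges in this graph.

0

The edges on the cycle 4-3-2-4 are not bridges since each lies on that cycle.
Every edge lies on some cycle, so there are no bridges.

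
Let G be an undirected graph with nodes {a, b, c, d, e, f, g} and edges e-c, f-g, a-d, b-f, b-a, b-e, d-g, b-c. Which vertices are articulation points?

Removing b increases the component count from 1 to 2, so b is a cut vertex.
By contrast removing d leaves 1 component; it is not a cut vertex. No other vertex is a cut vertex either.

b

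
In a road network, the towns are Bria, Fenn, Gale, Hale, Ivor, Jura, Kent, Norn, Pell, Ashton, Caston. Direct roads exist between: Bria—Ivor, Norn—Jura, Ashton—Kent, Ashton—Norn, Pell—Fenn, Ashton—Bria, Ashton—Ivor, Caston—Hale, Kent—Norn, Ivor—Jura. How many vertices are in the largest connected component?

6

Gale is isolated — a component by itself.
Starting from Fenn we can reach Fenn, Pell. That is one component of size 2.
Starting from Hale we can reach Hale, Caston. That is one component of size 2.
Starting from Bria we can reach Bria, Ivor, Jura, Kent, Norn, Ashton. That is one component of size 6.
The largest has 6 vertices.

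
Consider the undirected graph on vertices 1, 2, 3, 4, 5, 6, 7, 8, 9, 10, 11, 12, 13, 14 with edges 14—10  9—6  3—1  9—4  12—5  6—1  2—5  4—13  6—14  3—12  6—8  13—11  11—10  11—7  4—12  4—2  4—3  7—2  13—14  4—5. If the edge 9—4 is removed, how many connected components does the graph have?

1

9 and 4 are still connected via 9-6-1-3-4, so the component count stays at 1.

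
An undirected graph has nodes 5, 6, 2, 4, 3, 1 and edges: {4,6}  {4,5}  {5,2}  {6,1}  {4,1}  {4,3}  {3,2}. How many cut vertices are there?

1

Removing 4 increases the component count from 1 to 2, so 4 is a cut vertex.
By contrast removing 5 leaves 1 component; it is not a cut vertex. No other vertex is a cut vertex either.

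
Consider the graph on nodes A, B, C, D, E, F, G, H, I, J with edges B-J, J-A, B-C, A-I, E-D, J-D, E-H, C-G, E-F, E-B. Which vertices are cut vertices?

A, B, C, E, J

Removing A increases the component count from 1 to 2, so A is a cut vertex.
Removing B increases the component count from 1 to 2, so B is a cut vertex.
Removing C increases the component count from 1 to 2, so C is a cut vertex.
Likewise E, J are cut vertices.
By contrast removing D leaves 1 component; it is not a cut vertex. No other vertex is a cut vertex either.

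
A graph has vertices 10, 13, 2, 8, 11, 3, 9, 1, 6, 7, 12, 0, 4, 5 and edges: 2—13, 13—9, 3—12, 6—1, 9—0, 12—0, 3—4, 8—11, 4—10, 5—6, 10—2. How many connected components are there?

4

7 is isolated — a component by itself.
Starting from 8 we can reach 8, 11. That is one component of size 2.
Starting from 1 we can reach 1, 5, 6. That is one component of size 3.
Starting from 0 we can reach 0, 2, 3, 4, 9, 10, 12, 13. That is one component of size 8.
Total: 4 components.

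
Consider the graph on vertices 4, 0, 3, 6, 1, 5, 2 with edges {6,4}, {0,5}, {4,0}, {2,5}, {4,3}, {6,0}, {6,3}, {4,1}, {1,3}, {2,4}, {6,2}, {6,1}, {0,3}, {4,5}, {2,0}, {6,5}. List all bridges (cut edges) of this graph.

none

The edges on the cycle 6-2-4-1-3-0-6 are not bridges since each lies on that cycle.
Every edge lies on some cycle, so there are no bridges.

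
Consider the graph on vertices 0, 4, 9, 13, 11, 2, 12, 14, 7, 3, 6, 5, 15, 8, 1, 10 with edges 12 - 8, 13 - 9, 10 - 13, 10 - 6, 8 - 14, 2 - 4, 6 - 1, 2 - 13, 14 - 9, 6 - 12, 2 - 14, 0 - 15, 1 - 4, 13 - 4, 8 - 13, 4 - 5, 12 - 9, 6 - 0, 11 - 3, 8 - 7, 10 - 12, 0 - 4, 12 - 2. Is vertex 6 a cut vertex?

No

Deleting 6 leaves 2 components (was 2), so 6 is not a cut vertex.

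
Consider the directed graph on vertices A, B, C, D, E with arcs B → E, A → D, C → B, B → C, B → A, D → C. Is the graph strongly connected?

No

There is no directed path from E to B, so the graph is not strongly connected.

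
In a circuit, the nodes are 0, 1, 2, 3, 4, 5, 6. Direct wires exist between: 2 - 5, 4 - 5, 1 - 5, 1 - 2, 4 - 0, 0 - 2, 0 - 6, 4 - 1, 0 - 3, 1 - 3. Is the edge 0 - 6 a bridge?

Removing 0 - 6 leaves no path between 0 and 6: the component count goes from 1 to 2. So it is a bridge.

Yes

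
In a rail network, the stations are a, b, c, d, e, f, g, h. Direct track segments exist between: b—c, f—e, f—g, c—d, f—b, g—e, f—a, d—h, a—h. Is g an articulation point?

No

Deleting g leaves 1 component (was 1) (its neighbors e, f remain connected to each other), so g is not a cut vertex.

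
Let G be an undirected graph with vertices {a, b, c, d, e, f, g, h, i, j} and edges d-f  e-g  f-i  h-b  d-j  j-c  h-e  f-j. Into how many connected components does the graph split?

a is isolated — a component by itself.
Starting from b we can reach b, e, g, h. That is one component of size 4.
Starting from c we can reach c, d, f, i, j. That is one component of size 5.
Total: 3 components.

3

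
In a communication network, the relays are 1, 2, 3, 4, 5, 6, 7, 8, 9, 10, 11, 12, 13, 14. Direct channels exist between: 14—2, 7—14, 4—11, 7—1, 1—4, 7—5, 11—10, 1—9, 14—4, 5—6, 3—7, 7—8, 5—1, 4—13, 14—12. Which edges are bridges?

1-9, 10-11, 11-4, 12-14, 13-4, 14-2, 3-7, 5-6, 7-8

The edges on the cycle 7-14-4-1-7 are not bridges since each lies on that cycle.
But removing 2—14 disconnects 2 from 14; removing 11—10 disconnects 11 from 10; removing 4—13 disconnects 4 from 13; removing 12—14 disconnects 12 from 14 — these are bridges.
In total 9 edges are bridges.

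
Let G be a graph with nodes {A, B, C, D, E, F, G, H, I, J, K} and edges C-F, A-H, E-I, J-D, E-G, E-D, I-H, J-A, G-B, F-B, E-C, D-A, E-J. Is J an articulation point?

Deleting J leaves 2 components (was 2), so J is not a cut vertex.

No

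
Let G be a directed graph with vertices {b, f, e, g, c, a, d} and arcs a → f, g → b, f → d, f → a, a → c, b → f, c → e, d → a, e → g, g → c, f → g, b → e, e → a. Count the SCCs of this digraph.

1

{a, b, c, d, e, f, g} are all mutually reachable — one SCC of size 7.
That gives 1 strongly connected component.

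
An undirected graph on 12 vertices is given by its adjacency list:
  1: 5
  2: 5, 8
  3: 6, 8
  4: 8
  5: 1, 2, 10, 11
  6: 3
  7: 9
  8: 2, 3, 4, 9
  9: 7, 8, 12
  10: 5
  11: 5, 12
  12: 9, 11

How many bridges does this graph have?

The edges on the cycle 5-11-12-9-8-2-5 are not bridges since each lies on that cycle.
But removing 4-8 disconnects 4 from 8; removing 3-6 disconnects 3 from 6; removing 5-10 disconnects 5 from 10; removing 3-8 disconnects 3 from 8 — these are bridges.
In total 6 edges are bridges.

6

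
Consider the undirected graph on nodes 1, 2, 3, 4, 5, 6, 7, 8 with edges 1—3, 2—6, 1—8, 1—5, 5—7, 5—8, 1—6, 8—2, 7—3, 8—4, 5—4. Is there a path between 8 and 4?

From 8 we can reach 1, 2, 3, 4, 5, 6, 7, 8, which includes 4.

Yes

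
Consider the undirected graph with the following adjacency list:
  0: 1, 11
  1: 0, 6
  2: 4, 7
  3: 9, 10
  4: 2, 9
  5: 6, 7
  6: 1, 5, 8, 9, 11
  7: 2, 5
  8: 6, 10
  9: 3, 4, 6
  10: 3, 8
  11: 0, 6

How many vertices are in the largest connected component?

Starting from 0 we can reach 0, 1, 2, 3, 4, 5, 6, 7, 8, 9, 10, 11. That is one component of size 12.
The largest has 12 vertices.

12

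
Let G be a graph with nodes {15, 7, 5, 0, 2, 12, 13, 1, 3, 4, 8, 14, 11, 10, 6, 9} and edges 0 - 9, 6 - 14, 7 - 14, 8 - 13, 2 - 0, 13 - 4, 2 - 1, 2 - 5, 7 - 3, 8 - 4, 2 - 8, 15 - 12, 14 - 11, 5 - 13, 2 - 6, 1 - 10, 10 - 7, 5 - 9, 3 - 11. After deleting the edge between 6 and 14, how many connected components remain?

2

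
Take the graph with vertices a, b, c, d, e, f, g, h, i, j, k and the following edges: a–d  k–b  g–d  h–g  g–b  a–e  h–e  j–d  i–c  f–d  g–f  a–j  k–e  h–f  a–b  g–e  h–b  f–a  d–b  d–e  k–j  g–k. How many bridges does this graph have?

The edges on the cycle h-g-k-e-a-f-h are not bridges since each lies on that cycle.
But removing i–c disconnects i from c — this is a bridge.

1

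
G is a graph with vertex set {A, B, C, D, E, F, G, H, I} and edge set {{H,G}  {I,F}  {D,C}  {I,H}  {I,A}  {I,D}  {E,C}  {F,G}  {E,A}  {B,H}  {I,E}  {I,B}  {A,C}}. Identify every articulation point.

I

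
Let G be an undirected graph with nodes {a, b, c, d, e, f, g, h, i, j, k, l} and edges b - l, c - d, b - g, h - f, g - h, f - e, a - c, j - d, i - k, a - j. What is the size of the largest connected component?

Starting from i we can reach i, k. That is one component of size 2.
Starting from a we can reach a, c, d, j. That is one component of size 4.
Starting from b we can reach b, e, f, g, h, l. That is one component of size 6.
The largest has 6 vertices.

6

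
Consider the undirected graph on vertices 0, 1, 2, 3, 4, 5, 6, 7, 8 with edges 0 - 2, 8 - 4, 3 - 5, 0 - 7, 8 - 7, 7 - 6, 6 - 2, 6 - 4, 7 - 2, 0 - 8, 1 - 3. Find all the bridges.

1-3, 3-5

The edges on the cycle 7-6-2-7 are not bridges since each lies on that cycle.
But removing 1 - 3 disconnects 1 from 3; removing 5 - 3 disconnects 5 from 3 — these are bridges.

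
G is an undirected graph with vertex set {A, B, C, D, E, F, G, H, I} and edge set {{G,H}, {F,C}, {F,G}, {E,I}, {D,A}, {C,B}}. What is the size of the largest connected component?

5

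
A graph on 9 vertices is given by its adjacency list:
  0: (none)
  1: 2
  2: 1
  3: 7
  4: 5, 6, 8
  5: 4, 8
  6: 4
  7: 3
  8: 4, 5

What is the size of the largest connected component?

4

0 is isolated — a component by itself.
Starting from 1 we can reach 1, 2. That is one component of size 2.
Starting from 3 we can reach 3, 7. That is one component of size 2.
Starting from 4 we can reach 4, 5, 6, 8. That is one component of size 4.
The largest has 4 vertices.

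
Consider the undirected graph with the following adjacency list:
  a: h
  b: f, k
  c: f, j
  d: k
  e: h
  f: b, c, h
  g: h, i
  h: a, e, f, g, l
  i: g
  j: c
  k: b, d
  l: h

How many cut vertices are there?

6

Removing b increases the component count from 1 to 2, so b is a cut vertex.
Removing c increases the component count from 1 to 2, so c is a cut vertex.
Removing f increases the component count from 1 to 3, so f is a cut vertex.
Likewise g, h, k are cut vertices.
By contrast removing l leaves 1 component; it is not a cut vertex. No other vertex is a cut vertex either.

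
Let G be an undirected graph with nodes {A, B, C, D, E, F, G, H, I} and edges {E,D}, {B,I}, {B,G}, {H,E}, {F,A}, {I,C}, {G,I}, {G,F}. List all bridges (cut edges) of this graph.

A-F, C-I, D-E, E-H, F-G

The edges on the cycle B-G-I-B are not bridges since each lies on that cycle.
But removing H–E disconnects H from E; removing I–C disconnects I from C; removing D–E disconnects D from E; removing F–G disconnects F from G — these are bridges.
In total 5 edges are bridges.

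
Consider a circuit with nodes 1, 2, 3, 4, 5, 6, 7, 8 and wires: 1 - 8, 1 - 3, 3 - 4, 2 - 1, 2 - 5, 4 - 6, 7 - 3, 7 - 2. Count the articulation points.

4

Removing 1 increases the component count from 1 to 2, so 1 is a cut vertex.
Removing 2 increases the component count from 1 to 2, so 2 is a cut vertex.
Removing 3 increases the component count from 1 to 2, so 3 is a cut vertex.
Likewise 4 is a cut vertex.
By contrast removing 6 leaves 1 component; it is not a cut vertex. No other vertex is a cut vertex either.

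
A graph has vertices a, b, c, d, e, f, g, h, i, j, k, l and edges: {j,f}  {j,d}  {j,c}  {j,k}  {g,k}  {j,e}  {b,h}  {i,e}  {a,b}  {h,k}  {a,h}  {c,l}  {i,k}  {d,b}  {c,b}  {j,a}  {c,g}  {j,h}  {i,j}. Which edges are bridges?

The edges on the cycle c-g-k-h-b-c are not bridges since each lies on that cycle.
But removing j—f disconnects j from f; removing c—l disconnects c from l — these are bridges.

c-l, f-j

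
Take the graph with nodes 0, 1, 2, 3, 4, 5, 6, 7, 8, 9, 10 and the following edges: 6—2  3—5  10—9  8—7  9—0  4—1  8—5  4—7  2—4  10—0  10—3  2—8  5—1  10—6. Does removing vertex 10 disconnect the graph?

Deleting 10 raises the number of components from 1 to 2, so 10 is a cut vertex.

Yes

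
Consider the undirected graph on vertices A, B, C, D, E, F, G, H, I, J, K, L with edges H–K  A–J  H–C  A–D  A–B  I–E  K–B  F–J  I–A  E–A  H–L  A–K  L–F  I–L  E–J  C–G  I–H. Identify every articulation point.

Removing A increases the component count from 1 to 2, so A is a cut vertex.
Removing C increases the component count from 1 to 2, so C is a cut vertex.
Removing H increases the component count from 1 to 2, so H is a cut vertex.
By contrast removing J leaves 1 component; it is not a cut vertex. No other vertex is a cut vertex either.

A, C, H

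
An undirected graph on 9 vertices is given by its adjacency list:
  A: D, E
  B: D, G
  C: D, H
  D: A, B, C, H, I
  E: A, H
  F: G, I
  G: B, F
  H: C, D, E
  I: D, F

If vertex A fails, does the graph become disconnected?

Deleting A leaves 1 component (was 1) (its neighbors D, E remain connected to each other), so A is not a cut vertex.

No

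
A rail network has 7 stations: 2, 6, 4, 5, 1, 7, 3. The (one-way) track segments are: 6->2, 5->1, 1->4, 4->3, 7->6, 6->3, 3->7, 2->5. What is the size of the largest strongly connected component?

7

{1, 2, 3, 4, 5, 6, 7} are all mutually reachable — one SCC of size 7.
The largest has 7 vertices.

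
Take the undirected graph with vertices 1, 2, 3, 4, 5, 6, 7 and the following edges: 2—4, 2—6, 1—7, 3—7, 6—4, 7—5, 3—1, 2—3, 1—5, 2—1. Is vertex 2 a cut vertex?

Deleting 2 raises the number of components from 1 to 2, so 2 is a cut vertex.

Yes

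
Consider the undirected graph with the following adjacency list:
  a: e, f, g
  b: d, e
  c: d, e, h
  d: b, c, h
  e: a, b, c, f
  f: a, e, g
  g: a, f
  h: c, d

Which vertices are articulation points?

Removing e increases the component count from 1 to 2, so e is a cut vertex.
By contrast removing b leaves 1 component; it is not a cut vertex. No other vertex is a cut vertex either.

e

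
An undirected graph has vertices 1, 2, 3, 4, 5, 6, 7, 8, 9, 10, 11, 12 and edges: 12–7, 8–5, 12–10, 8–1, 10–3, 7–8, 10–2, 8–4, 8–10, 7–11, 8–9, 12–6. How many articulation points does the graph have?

4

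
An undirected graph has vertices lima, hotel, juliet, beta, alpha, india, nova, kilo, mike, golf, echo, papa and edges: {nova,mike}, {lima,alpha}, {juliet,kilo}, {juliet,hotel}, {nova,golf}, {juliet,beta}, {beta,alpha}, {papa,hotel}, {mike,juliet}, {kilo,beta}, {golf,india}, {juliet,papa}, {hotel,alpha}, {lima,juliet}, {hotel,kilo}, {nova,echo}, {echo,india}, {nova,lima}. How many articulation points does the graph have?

1

Removing nova increases the component count from 1 to 2, so nova is a cut vertex.
By contrast removing golf leaves 1 component; it is not a cut vertex. No other vertex is a cut vertex either.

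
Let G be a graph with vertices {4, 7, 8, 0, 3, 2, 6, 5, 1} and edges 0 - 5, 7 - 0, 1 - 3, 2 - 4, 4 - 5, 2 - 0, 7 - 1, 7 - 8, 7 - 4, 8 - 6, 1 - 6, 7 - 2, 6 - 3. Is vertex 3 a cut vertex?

No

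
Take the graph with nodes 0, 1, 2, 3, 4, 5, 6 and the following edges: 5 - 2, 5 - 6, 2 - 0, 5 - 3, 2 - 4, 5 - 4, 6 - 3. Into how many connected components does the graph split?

1 is isolated — a component by itself.
Starting from 0 we can reach 0, 2, 3, 4, 5, 6. That is one component of size 6.
Total: 2 components.

2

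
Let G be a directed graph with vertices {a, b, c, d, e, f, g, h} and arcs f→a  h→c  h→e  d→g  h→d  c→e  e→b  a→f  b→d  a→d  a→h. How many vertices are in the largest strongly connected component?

2

{a, f} are all mutually reachable — one SCC of size 2.
{g} is an SCC by itself.
{h} is an SCC by itself.
{e} is an SCC by itself.
{b} is an SCC by itself.
(and 2 more singleton SCCs)
The largest has 2 vertices.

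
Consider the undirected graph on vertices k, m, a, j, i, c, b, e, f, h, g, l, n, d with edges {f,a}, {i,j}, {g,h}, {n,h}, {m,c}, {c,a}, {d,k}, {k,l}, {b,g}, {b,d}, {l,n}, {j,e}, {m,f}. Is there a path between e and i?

From e we can reach e, i, j, which includes i.

Yes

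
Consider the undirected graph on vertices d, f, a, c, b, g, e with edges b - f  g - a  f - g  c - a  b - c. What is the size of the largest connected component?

5

e is isolated — a component by itself.
d is isolated — a component by itself.
Starting from a we can reach a, b, c, f, g. That is one component of size 5.
The largest has 5 vertices.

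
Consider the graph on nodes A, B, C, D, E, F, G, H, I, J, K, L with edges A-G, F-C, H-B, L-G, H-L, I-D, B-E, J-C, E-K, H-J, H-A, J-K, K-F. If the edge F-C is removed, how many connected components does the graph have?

F and C are still connected via F-K-J-C, so the component count stays at 2.

2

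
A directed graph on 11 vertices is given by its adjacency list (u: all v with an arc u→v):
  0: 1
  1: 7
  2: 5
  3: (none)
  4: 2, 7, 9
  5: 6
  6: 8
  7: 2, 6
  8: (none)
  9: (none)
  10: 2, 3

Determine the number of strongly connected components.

11

{3} is an SCC by itself.
{9} is an SCC by itself.
{5} is an SCC by itself.
{7} is an SCC by itself.
{10} is an SCC by itself.
(and 6 more singleton SCCs)
That gives 11 strongly connected components.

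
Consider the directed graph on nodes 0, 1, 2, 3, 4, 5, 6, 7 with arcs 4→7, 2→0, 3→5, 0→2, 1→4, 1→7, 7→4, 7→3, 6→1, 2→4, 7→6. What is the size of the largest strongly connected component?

4

{1, 4, 6, 7} are all mutually reachable — one SCC of size 4.
{0, 2} are all mutually reachable — one SCC of size 2.
{5} is an SCC by itself.
{3} is an SCC by itself.
The largest has 4 vertices.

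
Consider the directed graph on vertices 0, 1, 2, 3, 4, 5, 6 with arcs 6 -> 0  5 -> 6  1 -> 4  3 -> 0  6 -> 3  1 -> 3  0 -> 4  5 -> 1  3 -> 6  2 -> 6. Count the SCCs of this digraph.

{3, 6} are all mutually reachable — one SCC of size 2.
{2} is an SCC by itself.
{5} is an SCC by itself.
{1} is an SCC by itself.
{0} is an SCC by itself.
(and 1 more singleton SCC)
That gives 6 strongly connected components.

6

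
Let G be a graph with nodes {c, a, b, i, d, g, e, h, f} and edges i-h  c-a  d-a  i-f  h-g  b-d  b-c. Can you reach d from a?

Yes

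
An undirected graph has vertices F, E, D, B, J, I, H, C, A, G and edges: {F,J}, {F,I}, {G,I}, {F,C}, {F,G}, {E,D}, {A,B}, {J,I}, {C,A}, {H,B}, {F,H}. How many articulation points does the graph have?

1

Removing F increases the component count from 2 to 3, so F is a cut vertex.
By contrast removing H leaves 2 components; it is not a cut vertex. No other vertex is a cut vertex either.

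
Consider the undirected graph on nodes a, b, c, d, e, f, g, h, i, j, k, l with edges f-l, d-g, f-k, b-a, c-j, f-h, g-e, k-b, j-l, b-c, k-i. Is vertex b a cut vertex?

Yes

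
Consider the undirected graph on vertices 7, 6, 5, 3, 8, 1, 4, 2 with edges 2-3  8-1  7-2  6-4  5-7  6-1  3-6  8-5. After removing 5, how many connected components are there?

1

With 5 gone, the remaining components are: {1, 2, 3, 4, 6, 7, 8}.
That is 1 component.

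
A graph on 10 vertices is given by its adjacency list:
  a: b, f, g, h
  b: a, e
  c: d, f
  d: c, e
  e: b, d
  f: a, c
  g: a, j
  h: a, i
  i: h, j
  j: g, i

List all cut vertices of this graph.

a

Removing a increases the component count from 1 to 2, so a is a cut vertex.
By contrast removing e leaves 1 component; it is not a cut vertex. No other vertex is a cut vertex either.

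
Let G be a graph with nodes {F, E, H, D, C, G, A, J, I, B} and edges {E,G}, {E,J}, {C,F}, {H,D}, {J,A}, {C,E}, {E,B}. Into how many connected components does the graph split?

3

I is isolated — a component by itself.
Starting from D we can reach D, H. That is one component of size 2.
Starting from A we can reach A, B, C, E, F, G, J. That is one component of size 7.
Total: 3 components.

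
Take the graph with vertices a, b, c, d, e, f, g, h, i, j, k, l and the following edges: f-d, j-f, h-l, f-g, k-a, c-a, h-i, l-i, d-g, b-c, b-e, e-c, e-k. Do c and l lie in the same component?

The component containing c is {a, b, c, e, k}, and l is not in it.

No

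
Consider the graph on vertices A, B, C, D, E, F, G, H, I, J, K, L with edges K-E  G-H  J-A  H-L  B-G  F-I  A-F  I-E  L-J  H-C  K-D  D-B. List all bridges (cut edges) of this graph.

C-H

The edges on the cycle K-D-B-G-H-L-J-A-F-I-E-K are not bridges since each lies on that cycle.
But removing C-H disconnects C from H — this is a bridge.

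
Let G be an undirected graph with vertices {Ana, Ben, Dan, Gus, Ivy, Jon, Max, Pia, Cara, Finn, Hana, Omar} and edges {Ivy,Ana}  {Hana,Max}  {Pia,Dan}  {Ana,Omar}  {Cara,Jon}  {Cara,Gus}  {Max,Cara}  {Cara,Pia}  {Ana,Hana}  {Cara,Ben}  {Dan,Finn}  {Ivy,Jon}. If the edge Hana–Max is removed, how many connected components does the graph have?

1

Hana and Max are still connected via Hana-Ana-Ivy-Jon-Cara-Max, so the component count stays at 1.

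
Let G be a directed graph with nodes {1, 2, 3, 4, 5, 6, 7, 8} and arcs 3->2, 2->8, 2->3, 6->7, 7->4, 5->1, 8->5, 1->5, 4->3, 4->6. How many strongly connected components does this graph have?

{4, 6, 7} are all mutually reachable — one SCC of size 3.
{2, 3} are all mutually reachable — one SCC of size 2.
{1, 5} are all mutually reachable — one SCC of size 2.
{8} is an SCC by itself.
That gives 4 strongly connected components.

4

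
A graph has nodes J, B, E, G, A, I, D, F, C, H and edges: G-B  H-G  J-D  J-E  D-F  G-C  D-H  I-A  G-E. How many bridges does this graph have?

4

The edges on the cycle J-D-H-G-E-J are not bridges since each lies on that cycle.
But removing I-A disconnects I from A; removing G-B disconnects G from B; removing D-F disconnects D from F; removing G-C disconnects G from C — these are bridges.
That makes 4 bridges.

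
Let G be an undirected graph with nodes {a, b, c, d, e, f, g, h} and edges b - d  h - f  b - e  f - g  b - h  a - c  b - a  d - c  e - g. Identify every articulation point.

b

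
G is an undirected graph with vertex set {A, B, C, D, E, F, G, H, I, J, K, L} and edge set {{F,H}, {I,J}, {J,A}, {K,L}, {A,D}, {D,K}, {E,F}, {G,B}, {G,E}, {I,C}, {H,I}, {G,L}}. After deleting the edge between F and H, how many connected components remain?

1

F and H are still connected via F-E-G-L-K-D-A-J-I-H, so the component count stays at 1.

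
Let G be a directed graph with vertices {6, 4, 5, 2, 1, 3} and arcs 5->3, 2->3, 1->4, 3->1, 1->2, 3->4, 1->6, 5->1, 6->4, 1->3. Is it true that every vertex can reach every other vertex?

No

There is no directed path from 4 to 3, so the graph is not strongly connected.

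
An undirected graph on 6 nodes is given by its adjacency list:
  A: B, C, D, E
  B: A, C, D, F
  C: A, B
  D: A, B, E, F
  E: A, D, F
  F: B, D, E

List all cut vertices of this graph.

none

Removing B, for instance, still leaves 1 component. No single vertex removal increases the component count — the graph has no articulation points.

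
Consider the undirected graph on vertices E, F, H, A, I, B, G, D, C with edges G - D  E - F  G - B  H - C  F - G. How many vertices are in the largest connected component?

5

I is isolated — a component by itself.
A is isolated — a component by itself.
Starting from C we can reach C, H. That is one component of size 2.
Starting from B we can reach B, D, E, F, G. That is one component of size 5.
The largest has 5 vertices.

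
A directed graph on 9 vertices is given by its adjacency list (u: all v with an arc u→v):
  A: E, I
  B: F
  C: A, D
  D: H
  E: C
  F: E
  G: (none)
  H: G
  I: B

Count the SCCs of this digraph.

4

{A, B, C, E, F, I} are all mutually reachable — one SCC of size 6.
{G} is an SCC by itself.
{H} is an SCC by itself.
{D} is an SCC by itself.
That gives 4 strongly connected components.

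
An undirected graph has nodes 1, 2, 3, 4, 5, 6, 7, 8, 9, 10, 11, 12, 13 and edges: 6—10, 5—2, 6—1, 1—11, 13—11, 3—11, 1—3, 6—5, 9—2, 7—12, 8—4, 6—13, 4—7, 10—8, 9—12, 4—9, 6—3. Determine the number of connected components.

Starting from 1 we can reach 1, 2, 3, 4, 5, 6, 7, 8, 9, 10, 11, 12, 13. That is one component of size 13.
Total: 1 component.

1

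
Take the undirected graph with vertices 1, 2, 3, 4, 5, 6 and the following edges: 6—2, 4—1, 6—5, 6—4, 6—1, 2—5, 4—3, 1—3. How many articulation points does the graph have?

Removing 6 increases the component count from 1 to 2, so 6 is a cut vertex.
By contrast removing 1 leaves 1 component; it is not a cut vertex. No other vertex is a cut vertex either.

1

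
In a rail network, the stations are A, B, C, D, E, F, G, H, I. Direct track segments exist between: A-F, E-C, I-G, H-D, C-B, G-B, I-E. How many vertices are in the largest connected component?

5

Starting from A we can reach A, F. That is one component of size 2.
Starting from D we can reach D, H. That is one component of size 2.
Starting from B we can reach B, C, E, G, I. That is one component of size 5.
The largest has 5 vertices.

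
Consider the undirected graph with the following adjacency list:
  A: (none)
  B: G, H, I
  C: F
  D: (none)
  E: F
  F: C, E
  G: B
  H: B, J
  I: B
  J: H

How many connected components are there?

D is isolated — a component by itself.
A is isolated — a component by itself.
Starting from C we can reach C, E, F. That is one component of size 3.
Starting from B we can reach B, G, H, I, J. That is one component of size 5.
Total: 4 components.

4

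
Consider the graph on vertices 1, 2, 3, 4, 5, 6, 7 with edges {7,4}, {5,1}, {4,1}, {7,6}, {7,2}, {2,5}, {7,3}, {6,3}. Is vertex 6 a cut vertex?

Deleting 6 leaves 1 component (was 1) (its neighbors 3, 7 remain connected to each other), so 6 is not a cut vertex.

No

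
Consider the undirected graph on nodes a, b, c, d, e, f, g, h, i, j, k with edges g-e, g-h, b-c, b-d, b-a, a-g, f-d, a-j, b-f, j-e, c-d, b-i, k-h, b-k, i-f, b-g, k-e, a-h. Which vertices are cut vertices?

Removing b increases the component count from 1 to 2, so b is a cut vertex.
By contrast removing e leaves 1 component; it is not a cut vertex. No other vertex is a cut vertex either.

b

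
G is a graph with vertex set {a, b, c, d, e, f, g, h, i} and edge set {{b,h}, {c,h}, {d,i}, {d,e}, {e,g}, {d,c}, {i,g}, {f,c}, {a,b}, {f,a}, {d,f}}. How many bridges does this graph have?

The edges on the cycle d-i-g-e-d are not bridges since each lies on that cycle.
Every edge lies on some cycle, so there are no bridges.

0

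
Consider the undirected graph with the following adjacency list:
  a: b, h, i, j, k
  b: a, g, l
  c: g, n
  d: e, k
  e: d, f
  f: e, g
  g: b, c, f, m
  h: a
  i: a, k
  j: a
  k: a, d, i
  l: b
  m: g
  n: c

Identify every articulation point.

a, b, c, g

Removing a increases the component count from 1 to 3, so a is a cut vertex.
Removing b increases the component count from 1 to 2, so b is a cut vertex.
Removing c increases the component count from 1 to 2, so c is a cut vertex.
Likewise g is a cut vertex.
By contrast removing k leaves 1 component; it is not a cut vertex. No other vertex is a cut vertex either.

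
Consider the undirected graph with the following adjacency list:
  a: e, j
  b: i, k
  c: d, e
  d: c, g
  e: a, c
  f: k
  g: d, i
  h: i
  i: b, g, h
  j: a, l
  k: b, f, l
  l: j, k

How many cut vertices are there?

2

Removing i increases the component count from 1 to 2, so i is a cut vertex.
Removing k increases the component count from 1 to 2, so k is a cut vertex.
By contrast removing e leaves 1 component; it is not a cut vertex. No other vertex is a cut vertex either.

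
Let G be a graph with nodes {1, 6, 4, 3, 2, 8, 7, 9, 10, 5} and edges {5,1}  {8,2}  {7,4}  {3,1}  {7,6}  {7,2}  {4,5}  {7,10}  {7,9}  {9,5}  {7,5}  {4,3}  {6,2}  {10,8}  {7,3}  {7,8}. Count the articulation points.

Removing 7 increases the component count from 1 to 2, so 7 is a cut vertex.
By contrast removing 4 leaves 1 component; it is not a cut vertex. No other vertex is a cut vertex either.

1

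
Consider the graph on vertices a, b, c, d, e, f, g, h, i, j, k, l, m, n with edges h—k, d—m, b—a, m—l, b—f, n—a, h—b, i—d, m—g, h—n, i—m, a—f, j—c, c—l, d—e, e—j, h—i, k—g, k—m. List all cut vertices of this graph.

h

Removing h increases the component count from 1 to 2, so h is a cut vertex.
By contrast removing d leaves 1 component; it is not a cut vertex. No other vertex is a cut vertex either.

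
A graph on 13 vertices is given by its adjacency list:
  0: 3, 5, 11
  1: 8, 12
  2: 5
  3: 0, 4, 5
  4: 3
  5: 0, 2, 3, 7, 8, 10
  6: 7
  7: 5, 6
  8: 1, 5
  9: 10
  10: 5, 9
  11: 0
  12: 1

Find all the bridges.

The edges on the cycle 5-3-0-5 are not bridges since each lies on that cycle.
But removing 2-5 disconnects 2 from 5; removing 7-5 disconnects 7 from 5; removing 7-6 disconnects 7 from 6; removing 12-1 disconnects 12 from 1 — these are bridges.
In total 10 edges are bridges.

0-11, 1-12, 1-8, 10-5, 10-9, 2-5, 3-4, 5-7, 5-8, 6-7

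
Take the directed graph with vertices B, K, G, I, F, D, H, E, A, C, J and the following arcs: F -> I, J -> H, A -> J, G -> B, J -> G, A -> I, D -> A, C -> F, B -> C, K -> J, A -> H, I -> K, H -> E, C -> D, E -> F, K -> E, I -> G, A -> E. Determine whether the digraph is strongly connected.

From H we can reach every vertex (A, B, C, D, E, F, G, H, I, J, K), and every vertex can reach H (A, B, C, D, E, F, G, H, I, J, K). So the whole graph is one strongly connected component.

Yes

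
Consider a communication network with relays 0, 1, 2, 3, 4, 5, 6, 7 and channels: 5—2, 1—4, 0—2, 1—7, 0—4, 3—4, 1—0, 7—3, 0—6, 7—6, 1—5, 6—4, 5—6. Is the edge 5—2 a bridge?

After removing 5—2, the path 5-1-0-2 still connects them, so the edge is not a bridge.

No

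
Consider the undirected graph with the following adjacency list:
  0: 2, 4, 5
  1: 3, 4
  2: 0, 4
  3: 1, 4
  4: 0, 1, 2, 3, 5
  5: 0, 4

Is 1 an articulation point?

Deleting 1 leaves 1 component (was 1) (its neighbors 3, 4 remain connected to each other), so 1 is not a cut vertex.

No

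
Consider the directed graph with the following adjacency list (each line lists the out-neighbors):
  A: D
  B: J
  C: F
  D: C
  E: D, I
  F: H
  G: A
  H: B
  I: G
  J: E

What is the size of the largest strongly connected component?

10

{A, B, C, D, E, F, G, H, I, J} are all mutually reachable — one SCC of size 10.
The largest has 10 vertices.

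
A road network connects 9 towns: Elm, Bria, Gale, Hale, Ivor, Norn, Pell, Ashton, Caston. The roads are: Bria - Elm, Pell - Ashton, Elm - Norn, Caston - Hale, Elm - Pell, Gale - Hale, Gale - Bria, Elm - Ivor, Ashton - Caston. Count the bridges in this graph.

The edges on the cycle Gale-Bria-Elm-Pell-Ashton-Caston-Hale-Gale are not bridges since each lies on that cycle.
But removing Norn - Elm disconnects Norn from Elm; removing Elm - Ivor disconnects Elm from Ivor — these are bridges.
That makes 2 bridges.

2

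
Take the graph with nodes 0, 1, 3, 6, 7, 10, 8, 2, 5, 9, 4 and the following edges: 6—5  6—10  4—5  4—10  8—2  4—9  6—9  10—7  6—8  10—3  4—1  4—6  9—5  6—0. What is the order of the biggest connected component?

11

Starting from 0 we can reach 0, 1, 2, 3, 4, 5, 6, 7, 8, 9, 10. That is one component of size 11.
The largest has 11 vertices.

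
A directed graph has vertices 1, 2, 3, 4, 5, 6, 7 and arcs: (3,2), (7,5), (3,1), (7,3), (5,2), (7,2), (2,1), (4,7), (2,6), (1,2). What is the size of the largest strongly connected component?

2

{1, 2} are all mutually reachable — one SCC of size 2.
{4} is an SCC by itself.
{7} is an SCC by itself.
{3} is an SCC by itself.
{5} is an SCC by itself.
(and 1 more singleton SCC)
The largest has 2 vertices.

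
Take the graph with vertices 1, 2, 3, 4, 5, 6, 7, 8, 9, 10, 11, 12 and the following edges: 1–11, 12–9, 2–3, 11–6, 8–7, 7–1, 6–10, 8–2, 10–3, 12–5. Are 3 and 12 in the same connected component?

The component containing 3 is {1, 2, 3, 6, 7, 8, 10, 11}, and 12 is not in it.

No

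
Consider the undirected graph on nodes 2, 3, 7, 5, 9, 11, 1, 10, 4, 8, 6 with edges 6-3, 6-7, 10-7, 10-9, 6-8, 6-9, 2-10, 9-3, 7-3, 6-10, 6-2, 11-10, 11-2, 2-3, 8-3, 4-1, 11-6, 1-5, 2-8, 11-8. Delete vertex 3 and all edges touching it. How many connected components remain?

With 3 gone, the remaining components are: {1, 4, 5}; {2, 6, 7, 8, 9, 10, 11}.
That is 2 components.

2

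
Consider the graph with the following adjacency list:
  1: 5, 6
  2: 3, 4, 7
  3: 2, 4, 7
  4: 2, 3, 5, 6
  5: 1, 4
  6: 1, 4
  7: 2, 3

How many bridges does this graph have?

0

The edges on the cycle 4-6-1-5-4 are not bridges since each lies on that cycle.
Every edge lies on some cycle, so there are no bridges.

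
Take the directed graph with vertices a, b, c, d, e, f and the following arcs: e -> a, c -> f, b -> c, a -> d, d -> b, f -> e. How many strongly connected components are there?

{a, b, c, d, e, f} are all mutually reachable — one SCC of size 6.
That gives 1 strongly connected component.

1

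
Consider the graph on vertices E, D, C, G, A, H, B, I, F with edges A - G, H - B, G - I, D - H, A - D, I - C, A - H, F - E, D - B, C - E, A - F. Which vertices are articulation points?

Removing A increases the component count from 1 to 2, so A is a cut vertex.
By contrast removing H leaves 1 component; it is not a cut vertex. No other vertex is a cut vertex either.

A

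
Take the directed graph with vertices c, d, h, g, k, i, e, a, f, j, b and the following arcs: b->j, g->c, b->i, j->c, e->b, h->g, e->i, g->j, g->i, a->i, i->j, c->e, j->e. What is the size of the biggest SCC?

5

{b, c, e, i, j} are all mutually reachable — one SCC of size 5.
{f} is an SCC by itself.
{a} is an SCC by itself.
{g} is an SCC by itself.
{k} is an SCC by itself.
(and 2 more singleton SCCs)
The largest has 5 vertices.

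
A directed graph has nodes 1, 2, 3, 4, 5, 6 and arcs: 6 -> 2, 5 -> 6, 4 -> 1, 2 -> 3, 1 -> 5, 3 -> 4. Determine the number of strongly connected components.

1

{1, 2, 3, 4, 5, 6} are all mutually reachable — one SCC of size 6.
That gives 1 strongly connected component.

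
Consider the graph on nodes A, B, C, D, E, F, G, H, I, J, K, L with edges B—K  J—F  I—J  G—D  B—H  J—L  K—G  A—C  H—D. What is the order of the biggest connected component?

E is isolated — a component by itself.
Starting from A we can reach A, C. That is one component of size 2.
Starting from F we can reach F, I, J, L. That is one component of size 4.
Starting from B we can reach B, D, G, H, K. That is one component of size 5.
The largest has 5 vertices.

5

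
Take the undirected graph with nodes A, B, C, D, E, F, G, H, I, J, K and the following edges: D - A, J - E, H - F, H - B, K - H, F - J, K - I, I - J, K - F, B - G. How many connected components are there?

3

C is isolated — a component by itself.
Starting from A we can reach A, D. That is one component of size 2.
Starting from B we can reach B, E, F, G, H, I, J, K. That is one component of size 8.
Total: 3 components.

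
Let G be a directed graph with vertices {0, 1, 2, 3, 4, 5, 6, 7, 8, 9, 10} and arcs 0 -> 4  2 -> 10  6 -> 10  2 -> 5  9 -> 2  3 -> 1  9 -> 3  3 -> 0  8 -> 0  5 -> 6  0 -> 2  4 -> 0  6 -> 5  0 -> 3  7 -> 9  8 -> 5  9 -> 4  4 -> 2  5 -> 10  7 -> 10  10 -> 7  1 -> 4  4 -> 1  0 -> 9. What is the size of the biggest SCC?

10

{0, 1, 2, 3, 4, 5, 6, 7, 9, 10} are all mutually reachable — one SCC of size 10.
{8} is an SCC by itself.
The largest has 10 vertices.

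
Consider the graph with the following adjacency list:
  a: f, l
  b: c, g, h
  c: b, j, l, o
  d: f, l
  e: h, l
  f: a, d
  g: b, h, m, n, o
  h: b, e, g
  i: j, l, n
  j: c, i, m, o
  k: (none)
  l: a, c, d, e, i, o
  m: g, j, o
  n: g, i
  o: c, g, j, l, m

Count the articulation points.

Removing l increases the component count from 2 to 3, so l is a cut vertex.
By contrast removing n leaves 2 components; it is not a cut vertex. No other vertex is a cut vertex either.

1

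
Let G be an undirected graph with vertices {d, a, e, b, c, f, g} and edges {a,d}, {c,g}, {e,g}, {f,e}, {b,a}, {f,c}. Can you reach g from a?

The component containing a is {a, b, d}, and g is not in it.

No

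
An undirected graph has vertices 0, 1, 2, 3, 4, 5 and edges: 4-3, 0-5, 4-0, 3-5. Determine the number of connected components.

3

1 is isolated — a component by itself.
2 is isolated — a component by itself.
Starting from 0 we can reach 0, 3, 4, 5. That is one component of size 4.
Total: 3 components.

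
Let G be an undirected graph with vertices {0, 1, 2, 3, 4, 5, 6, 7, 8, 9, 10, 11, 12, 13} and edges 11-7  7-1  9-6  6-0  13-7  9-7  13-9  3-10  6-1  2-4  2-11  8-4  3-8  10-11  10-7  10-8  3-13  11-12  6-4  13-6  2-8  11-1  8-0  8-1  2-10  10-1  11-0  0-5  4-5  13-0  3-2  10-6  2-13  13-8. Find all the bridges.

The edges on the cycle 3-2-10-3 are not bridges since each lies on that cycle.
But removing 11-12 disconnects 11 from 12 — this is a bridge.

11-12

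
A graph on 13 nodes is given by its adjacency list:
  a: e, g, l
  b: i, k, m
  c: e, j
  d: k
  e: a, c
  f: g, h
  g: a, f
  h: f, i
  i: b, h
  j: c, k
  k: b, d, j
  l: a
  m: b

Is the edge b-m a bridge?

Yes

Removing b-m leaves no path between b and m: the component count goes from 1 to 2. So it is a bridge.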